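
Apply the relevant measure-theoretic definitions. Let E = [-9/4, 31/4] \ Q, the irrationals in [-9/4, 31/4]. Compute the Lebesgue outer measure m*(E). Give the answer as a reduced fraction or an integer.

The interval I = [-9/4, 31/4] has m(I) = 31/4 - (-9/4) = 10 (endpoints are measure-zero, so open/closed/half-open agree). Write I = (I cap Q) u (I \ Q). The rationals in I are countable, so m*(I cap Q) = 0 (cover each rational by intervals whose total length is arbitrarily small). By countable subadditivity m*(I) <= m*(I cap Q) + m*(I \ Q), hence m*(I \ Q) >= m(I) = 10. The reverse inequality m*(I \ Q) <= m*(I) = 10 is trivial since (I \ Q) is a subset of I. Therefore m*(I \ Q) = 10.

10


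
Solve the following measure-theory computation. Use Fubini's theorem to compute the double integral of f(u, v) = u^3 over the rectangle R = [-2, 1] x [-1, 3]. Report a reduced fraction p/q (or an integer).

f(u, v) is a tensor product of a function of u and a function of v, and both factors are bounded continuous (hence Lebesgue integrable) on the rectangle, so Fubini's theorem applies:
  integral_R f d(m x m) = (integral_a1^b1 u^3 du) * (integral_a2^b2 1 dv).
Inner integral in u: integral_{-2}^{1} u^3 du = (1^4 - (-2)^4)/4
  = -15/4.
Inner integral in v: integral_{-1}^{3} 1 dv = (3^1 - (-1)^1)/1
  = 4.
Product: (-15/4) * (4) = -15.

-15


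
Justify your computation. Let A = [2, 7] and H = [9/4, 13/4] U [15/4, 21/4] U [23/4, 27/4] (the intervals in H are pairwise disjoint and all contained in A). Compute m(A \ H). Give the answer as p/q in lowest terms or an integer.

The ambient interval has length m(A) = 7 - 2 = 5.
Since the holes are disjoint and sit inside A, by finite additivity
  m(H) = sum_i (b_i - a_i), and m(A \ H) = m(A) - m(H).
Computing the hole measures:
  m(H_1) = 13/4 - 9/4 = 1.
  m(H_2) = 21/4 - 15/4 = 3/2.
  m(H_3) = 27/4 - 23/4 = 1.
Summed: m(H) = 1 + 3/2 + 1 = 7/2.
So m(A \ H) = 5 - 7/2 = 3/2.

3/2


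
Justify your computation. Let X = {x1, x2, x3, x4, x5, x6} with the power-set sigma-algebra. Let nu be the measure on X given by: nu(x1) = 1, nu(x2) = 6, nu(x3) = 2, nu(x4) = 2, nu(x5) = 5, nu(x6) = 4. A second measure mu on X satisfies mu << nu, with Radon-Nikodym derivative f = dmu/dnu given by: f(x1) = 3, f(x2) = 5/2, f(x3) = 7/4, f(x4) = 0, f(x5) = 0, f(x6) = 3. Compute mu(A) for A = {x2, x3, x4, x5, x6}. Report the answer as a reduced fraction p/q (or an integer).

By the defining property of the Radon-Nikodym derivative, for every measurable set A,
  mu(A) = integral_A f dnu.
Since nu is a discrete measure concentrated on the atoms of X, the integral over A reduces to the sum
  mu(A) = sum_{x in A} f(x) * nu({x}).
Computing each term:
  x2: f(x2) * nu(x2) = 5/2 * 6 = 15.
  x3: f(x3) * nu(x3) = 7/4 * 2 = 7/2.
  x4: f(x4) * nu(x4) = 0 * 2 = 0.
  x5: f(x5) * nu(x5) = 0 * 5 = 0.
  x6: f(x6) * nu(x6) = 3 * 4 = 12.
Summing: mu(A) = 15 + 7/2 + 0 + 0 + 12 = 61/2.

61/2


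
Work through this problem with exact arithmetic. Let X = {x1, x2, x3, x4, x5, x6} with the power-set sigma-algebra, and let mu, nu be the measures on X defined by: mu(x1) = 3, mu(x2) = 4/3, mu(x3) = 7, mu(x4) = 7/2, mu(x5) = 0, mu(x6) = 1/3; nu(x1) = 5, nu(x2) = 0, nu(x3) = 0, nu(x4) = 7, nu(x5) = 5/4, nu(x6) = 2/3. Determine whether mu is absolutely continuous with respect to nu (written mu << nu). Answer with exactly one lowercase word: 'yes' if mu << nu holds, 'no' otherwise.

mu << nu means: every nu-null measurable set is also mu-null; equivalently, for every atom x, if nu({x}) = 0 then mu({x}) = 0.
Checking each atom:
  x1: nu = 5 > 0 -> no constraint.
  x2: nu = 0, mu = 4/3 > 0 -> violates mu << nu.
  x3: nu = 0, mu = 7 > 0 -> violates mu << nu.
  x4: nu = 7 > 0 -> no constraint.
  x5: nu = 5/4 > 0 -> no constraint.
  x6: nu = 2/3 > 0 -> no constraint.
The atom(s) x2, x3 violate the condition (nu = 0 but mu > 0). Therefore mu is NOT absolutely continuous w.r.t. nu.

no


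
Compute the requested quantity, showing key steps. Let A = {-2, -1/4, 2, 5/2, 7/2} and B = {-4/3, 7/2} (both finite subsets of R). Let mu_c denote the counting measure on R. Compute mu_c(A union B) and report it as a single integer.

Counting measure on a finite set equals cardinality. By inclusion-exclusion, |A union B| = |A| + |B| - |A cap B|.
|A| = 5, |B| = 2, |A cap B| = 1.
So mu_c(A union B) = 5 + 2 - 1 = 6.

6


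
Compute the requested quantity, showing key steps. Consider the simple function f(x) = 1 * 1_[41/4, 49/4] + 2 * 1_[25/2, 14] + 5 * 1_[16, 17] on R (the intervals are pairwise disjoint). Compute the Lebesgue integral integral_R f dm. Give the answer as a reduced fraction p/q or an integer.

For a simple function f = sum_i c_i * 1_{A_i} with disjoint A_i,
  integral f dm = sum_i c_i * m(A_i).
Lengths of the A_i:
  m(A_1) = 49/4 - 41/4 = 2.
  m(A_2) = 14 - 25/2 = 3/2.
  m(A_3) = 17 - 16 = 1.
Contributions c_i * m(A_i):
  (1) * (2) = 2.
  (2) * (3/2) = 3.
  (5) * (1) = 5.
Total: 2 + 3 + 5 = 10.

10


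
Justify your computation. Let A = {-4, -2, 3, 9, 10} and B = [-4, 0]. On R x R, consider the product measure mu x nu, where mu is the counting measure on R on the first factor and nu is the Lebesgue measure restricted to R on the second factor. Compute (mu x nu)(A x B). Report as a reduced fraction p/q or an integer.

For a measurable rectangle A x B, the product measure satisfies
  (mu x nu)(A x B) = mu(A) * nu(B).
  mu(A) = 5.
  nu(B) = 4.
  (mu x nu)(A x B) = 5 * 4 = 20.

20


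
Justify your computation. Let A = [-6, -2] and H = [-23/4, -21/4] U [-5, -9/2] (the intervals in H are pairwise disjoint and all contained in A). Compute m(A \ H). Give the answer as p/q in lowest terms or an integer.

The ambient interval has length m(A) = -2 - (-6) = 4.
Since the holes are disjoint and sit inside A, by finite additivity
  m(H) = sum_i (b_i - a_i), and m(A \ H) = m(A) - m(H).
Computing the hole measures:
  m(H_1) = -21/4 - (-23/4) = 1/2.
  m(H_2) = -9/2 - (-5) = 1/2.
Summed: m(H) = 1/2 + 1/2 = 1.
So m(A \ H) = 4 - 1 = 3.

3


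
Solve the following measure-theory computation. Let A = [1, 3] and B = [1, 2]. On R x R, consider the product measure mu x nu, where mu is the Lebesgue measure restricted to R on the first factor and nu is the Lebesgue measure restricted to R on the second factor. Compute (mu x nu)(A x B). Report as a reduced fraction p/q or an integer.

For a measurable rectangle A x B, the product measure satisfies
  (mu x nu)(A x B) = mu(A) * nu(B).
  mu(A) = 2.
  nu(B) = 1.
  (mu x nu)(A x B) = 2 * 1 = 2.

2


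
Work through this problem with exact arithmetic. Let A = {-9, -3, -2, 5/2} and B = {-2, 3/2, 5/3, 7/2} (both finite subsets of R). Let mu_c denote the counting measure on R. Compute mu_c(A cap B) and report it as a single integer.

Counting measure on a finite set equals cardinality. mu_c(A cap B) = |A cap B| (elements appearing in both).
Enumerating the elements of A that also lie in B gives 1 element(s).
So mu_c(A cap B) = 1.

1


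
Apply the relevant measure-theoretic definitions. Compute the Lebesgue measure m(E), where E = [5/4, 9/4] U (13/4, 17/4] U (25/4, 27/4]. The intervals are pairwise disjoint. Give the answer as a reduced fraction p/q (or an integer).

For pairwise disjoint intervals, m(union_i I_i) = sum_i m(I_i),
and m is invariant under swapping open/closed endpoints (single points have measure 0).
So m(E) = sum_i (b_i - a_i).
  I_1 has length 9/4 - 5/4 = 1.
  I_2 has length 17/4 - 13/4 = 1.
  I_3 has length 27/4 - 25/4 = 1/2.
Summing:
  m(E) = 1 + 1 + 1/2 = 5/2.

5/2


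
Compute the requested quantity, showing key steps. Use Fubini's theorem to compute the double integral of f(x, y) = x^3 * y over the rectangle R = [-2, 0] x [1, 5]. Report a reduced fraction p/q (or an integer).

f(x, y) is a tensor product of a function of x and a function of y, and both factors are bounded continuous (hence Lebesgue integrable) on the rectangle, so Fubini's theorem applies:
  integral_R f d(m x m) = (integral_a1^b1 x^3 dx) * (integral_a2^b2 y dy).
Inner integral in x: integral_{-2}^{0} x^3 dx = (0^4 - (-2)^4)/4
  = -4.
Inner integral in y: integral_{1}^{5} y dy = (5^2 - 1^2)/2
  = 12.
Product: (-4) * (12) = -48.

-48


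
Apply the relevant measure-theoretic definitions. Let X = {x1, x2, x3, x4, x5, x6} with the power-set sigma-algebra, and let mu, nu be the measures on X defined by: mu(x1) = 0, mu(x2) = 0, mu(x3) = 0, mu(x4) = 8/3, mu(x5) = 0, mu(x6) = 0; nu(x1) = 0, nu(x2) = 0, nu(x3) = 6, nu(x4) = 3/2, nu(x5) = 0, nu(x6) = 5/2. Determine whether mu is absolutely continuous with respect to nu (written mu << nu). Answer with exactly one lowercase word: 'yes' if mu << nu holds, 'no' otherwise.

mu << nu means: every nu-null measurable set is also mu-null; equivalently, for every atom x, if nu({x}) = 0 then mu({x}) = 0.
Checking each atom:
  x1: nu = 0, mu = 0 -> consistent with mu << nu.
  x2: nu = 0, mu = 0 -> consistent with mu << nu.
  x3: nu = 6 > 0 -> no constraint.
  x4: nu = 3/2 > 0 -> no constraint.
  x5: nu = 0, mu = 0 -> consistent with mu << nu.
  x6: nu = 5/2 > 0 -> no constraint.
No atom violates the condition. Therefore mu << nu.

yes


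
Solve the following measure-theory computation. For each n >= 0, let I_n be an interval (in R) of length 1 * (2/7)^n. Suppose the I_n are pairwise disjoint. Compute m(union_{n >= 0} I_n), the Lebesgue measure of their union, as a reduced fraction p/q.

By countable additivity of the Lebesgue measure on pairwise disjoint measurable sets,
  m(union_{n >= 0} I_n) = sum_{n >= 0} m(I_n) = sum_{n >= 0} a * r^n,
  with a = 1 and r = 2/7.
Since 0 < r = 2/7 < 1, the geometric series converges:
  sum_{n >= 0} a * r^n = a / (1 - r).
  = 1 / (1 - 2/7)
  = 1 / (5/7)
  = 7/5.

7/5


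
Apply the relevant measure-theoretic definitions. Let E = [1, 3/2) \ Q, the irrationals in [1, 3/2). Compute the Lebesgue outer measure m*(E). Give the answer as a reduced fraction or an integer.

The interval I = [1, 3/2) has m(I) = 3/2 - 1 = 1/2 (endpoints are measure-zero, so open/closed/half-open agree). Write I = (I cap Q) u (I \ Q). The rationals in I are countable, so m*(I cap Q) = 0 (cover each rational by intervals whose total length is arbitrarily small). By countable subadditivity m*(I) <= m*(I cap Q) + m*(I \ Q), hence m*(I \ Q) >= m(I) = 1/2. The reverse inequality m*(I \ Q) <= m*(I) = 1/2 is trivial since (I \ Q) is a subset of I. Therefore m*(I \ Q) = 1/2.

1/2


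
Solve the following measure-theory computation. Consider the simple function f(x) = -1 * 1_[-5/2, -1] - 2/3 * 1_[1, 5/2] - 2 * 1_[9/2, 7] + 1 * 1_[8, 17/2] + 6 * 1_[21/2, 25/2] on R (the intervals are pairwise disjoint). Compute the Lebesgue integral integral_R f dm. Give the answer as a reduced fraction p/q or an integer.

For a simple function f = sum_i c_i * 1_{A_i} with disjoint A_i,
  integral f dm = sum_i c_i * m(A_i).
Lengths of the A_i:
  m(A_1) = -1 - (-5/2) = 3/2.
  m(A_2) = 5/2 - 1 = 3/2.
  m(A_3) = 7 - 9/2 = 5/2.
  m(A_4) = 17/2 - 8 = 1/2.
  m(A_5) = 25/2 - 21/2 = 2.
Contributions c_i * m(A_i):
  (-1) * (3/2) = -3/2.
  (-2/3) * (3/2) = -1.
  (-2) * (5/2) = -5.
  (1) * (1/2) = 1/2.
  (6) * (2) = 12.
Total: -3/2 - 1 - 5 + 1/2 + 12 = 5.

5


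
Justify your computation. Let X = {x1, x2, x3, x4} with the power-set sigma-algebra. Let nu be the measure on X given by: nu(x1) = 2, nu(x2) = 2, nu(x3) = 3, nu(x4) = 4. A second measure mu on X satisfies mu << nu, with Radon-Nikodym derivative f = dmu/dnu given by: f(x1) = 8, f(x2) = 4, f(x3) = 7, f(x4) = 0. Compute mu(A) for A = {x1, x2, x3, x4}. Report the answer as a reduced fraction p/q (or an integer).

By the defining property of the Radon-Nikodym derivative, for every measurable set A,
  mu(A) = integral_A f dnu.
Since nu is a discrete measure concentrated on the atoms of X, the integral over A reduces to the sum
  mu(A) = sum_{x in A} f(x) * nu({x}).
Computing each term:
  x1: f(x1) * nu(x1) = 8 * 2 = 16.
  x2: f(x2) * nu(x2) = 4 * 2 = 8.
  x3: f(x3) * nu(x3) = 7 * 3 = 21.
  x4: f(x4) * nu(x4) = 0 * 4 = 0.
Summing: mu(A) = 16 + 8 + 21 + 0 = 45.

45


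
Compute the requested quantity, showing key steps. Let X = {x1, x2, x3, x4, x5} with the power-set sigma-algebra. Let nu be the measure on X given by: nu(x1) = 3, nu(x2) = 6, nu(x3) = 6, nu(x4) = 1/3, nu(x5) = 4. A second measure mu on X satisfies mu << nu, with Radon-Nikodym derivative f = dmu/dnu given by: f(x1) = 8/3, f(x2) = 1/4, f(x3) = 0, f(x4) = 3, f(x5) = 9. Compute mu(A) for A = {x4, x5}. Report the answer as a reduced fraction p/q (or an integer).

By the defining property of the Radon-Nikodym derivative, for every measurable set A,
  mu(A) = integral_A f dnu.
Since nu is a discrete measure concentrated on the atoms of X, the integral over A reduces to the sum
  mu(A) = sum_{x in A} f(x) * nu({x}).
Computing each term:
  x4: f(x4) * nu(x4) = 3 * 1/3 = 1.
  x5: f(x5) * nu(x5) = 9 * 4 = 36.
Summing: mu(A) = 1 + 36 = 37.

37


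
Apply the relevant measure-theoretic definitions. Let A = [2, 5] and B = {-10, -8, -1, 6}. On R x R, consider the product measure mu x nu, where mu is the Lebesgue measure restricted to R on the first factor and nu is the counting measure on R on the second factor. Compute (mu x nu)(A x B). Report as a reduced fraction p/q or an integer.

For a measurable rectangle A x B, the product measure satisfies
  (mu x nu)(A x B) = mu(A) * nu(B).
  mu(A) = 3.
  nu(B) = 4.
  (mu x nu)(A x B) = 3 * 4 = 12.

12


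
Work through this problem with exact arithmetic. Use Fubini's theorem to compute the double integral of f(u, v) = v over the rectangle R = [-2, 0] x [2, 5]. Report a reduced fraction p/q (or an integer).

f(u, v) is a tensor product of a function of u and a function of v, and both factors are bounded continuous (hence Lebesgue integrable) on the rectangle, so Fubini's theorem applies:
  integral_R f d(m x m) = (integral_a1^b1 1 du) * (integral_a2^b2 v dv).
Inner integral in u: integral_{-2}^{0} 1 du = (0^1 - (-2)^1)/1
  = 2.
Inner integral in v: integral_{2}^{5} v dv = (5^2 - 2^2)/2
  = 21/2.
Product: (2) * (21/2) = 21.

21


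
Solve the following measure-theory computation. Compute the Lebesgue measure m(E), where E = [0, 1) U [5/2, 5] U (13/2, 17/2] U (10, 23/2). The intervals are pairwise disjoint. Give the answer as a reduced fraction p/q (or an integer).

For pairwise disjoint intervals, m(union_i I_i) = sum_i m(I_i),
and m is invariant under swapping open/closed endpoints (single points have measure 0).
So m(E) = sum_i (b_i - a_i).
  I_1 has length 1 - 0 = 1.
  I_2 has length 5 - 5/2 = 5/2.
  I_3 has length 17/2 - 13/2 = 2.
  I_4 has length 23/2 - 10 = 3/2.
Summing:
  m(E) = 1 + 5/2 + 2 + 3/2 = 7.

7


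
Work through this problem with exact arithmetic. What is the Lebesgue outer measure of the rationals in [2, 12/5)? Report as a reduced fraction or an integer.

The set Q cap [2, 12/5) is countable (a subset of the countable set Q). Lebesgue outer measure of any countable set is 0: each singleton {q} has m*({q}) = 0, and by countable subadditivity m*(union_k {q_k}) <= sum_k m*({q_k}) = sum_k 0 = 0. The reverse inequality m*(E) >= 0 is automatic. So m*(Q cap [2, 12/5)) = 0.

0


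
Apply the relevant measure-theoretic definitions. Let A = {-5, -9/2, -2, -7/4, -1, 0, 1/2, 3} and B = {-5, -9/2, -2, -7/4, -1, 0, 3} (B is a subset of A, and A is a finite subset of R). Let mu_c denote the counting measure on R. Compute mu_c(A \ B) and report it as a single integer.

Counting measure assigns mu_c(E) = |E| (number of elements) when E is finite. For B subset A, A \ B is the set of elements of A not in B, so |A \ B| = |A| - |B|.
|A| = 8, |B| = 7, so mu_c(A \ B) = 8 - 7 = 1.

1


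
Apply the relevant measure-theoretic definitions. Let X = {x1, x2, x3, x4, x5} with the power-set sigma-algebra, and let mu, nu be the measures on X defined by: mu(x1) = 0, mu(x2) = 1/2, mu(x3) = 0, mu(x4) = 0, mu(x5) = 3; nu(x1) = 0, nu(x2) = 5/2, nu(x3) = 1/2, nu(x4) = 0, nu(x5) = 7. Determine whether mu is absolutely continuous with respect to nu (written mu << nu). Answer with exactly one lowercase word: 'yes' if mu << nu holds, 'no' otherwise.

mu << nu means: every nu-null measurable set is also mu-null; equivalently, for every atom x, if nu({x}) = 0 then mu({x}) = 0.
Checking each atom:
  x1: nu = 0, mu = 0 -> consistent with mu << nu.
  x2: nu = 5/2 > 0 -> no constraint.
  x3: nu = 1/2 > 0 -> no constraint.
  x4: nu = 0, mu = 0 -> consistent with mu << nu.
  x5: nu = 7 > 0 -> no constraint.
No atom violates the condition. Therefore mu << nu.

yes


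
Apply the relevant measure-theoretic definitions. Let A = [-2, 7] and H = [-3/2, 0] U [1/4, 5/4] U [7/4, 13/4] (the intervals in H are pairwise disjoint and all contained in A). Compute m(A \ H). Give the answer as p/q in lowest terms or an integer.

The ambient interval has length m(A) = 7 - (-2) = 9.
Since the holes are disjoint and sit inside A, by finite additivity
  m(H) = sum_i (b_i - a_i), and m(A \ H) = m(A) - m(H).
Computing the hole measures:
  m(H_1) = 0 - (-3/2) = 3/2.
  m(H_2) = 5/4 - 1/4 = 1.
  m(H_3) = 13/4 - 7/4 = 3/2.
Summed: m(H) = 3/2 + 1 + 3/2 = 4.
So m(A \ H) = 9 - 4 = 5.

5


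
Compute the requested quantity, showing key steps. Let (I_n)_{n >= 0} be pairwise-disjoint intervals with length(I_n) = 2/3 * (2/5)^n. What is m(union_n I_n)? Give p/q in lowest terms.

By countable additivity of the Lebesgue measure on pairwise disjoint measurable sets,
  m(union_{n >= 0} I_n) = sum_{n >= 0} m(I_n) = sum_{n >= 0} a * r^n,
  with a = 2/3 and r = 2/5.
Since 0 < r = 2/5 < 1, the geometric series converges:
  sum_{n >= 0} a * r^n = a / (1 - r).
  = 2/3 / (1 - 2/5)
  = 2/3 / (3/5)
  = 10/9.

10/9


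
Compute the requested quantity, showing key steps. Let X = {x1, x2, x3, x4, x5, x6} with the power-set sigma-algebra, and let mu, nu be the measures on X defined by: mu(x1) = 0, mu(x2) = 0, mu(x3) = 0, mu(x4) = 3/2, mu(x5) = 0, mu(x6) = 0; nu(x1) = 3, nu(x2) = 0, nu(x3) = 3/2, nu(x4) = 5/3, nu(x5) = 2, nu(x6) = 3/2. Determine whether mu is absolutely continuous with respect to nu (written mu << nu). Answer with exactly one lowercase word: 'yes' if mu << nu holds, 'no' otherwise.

mu << nu means: every nu-null measurable set is also mu-null; equivalently, for every atom x, if nu({x}) = 0 then mu({x}) = 0.
Checking each atom:
  x1: nu = 3 > 0 -> no constraint.
  x2: nu = 0, mu = 0 -> consistent with mu << nu.
  x3: nu = 3/2 > 0 -> no constraint.
  x4: nu = 5/3 > 0 -> no constraint.
  x5: nu = 2 > 0 -> no constraint.
  x6: nu = 3/2 > 0 -> no constraint.
No atom violates the condition. Therefore mu << nu.

yes


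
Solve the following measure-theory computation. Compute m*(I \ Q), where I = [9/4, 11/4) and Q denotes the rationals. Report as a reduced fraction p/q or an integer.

The interval I = [9/4, 11/4) has m(I) = 11/4 - 9/4 = 1/2 (endpoints are measure-zero, so open/closed/half-open agree). Write I = (I cap Q) u (I \ Q). The rationals in I are countable, so m*(I cap Q) = 0 (cover each rational by intervals whose total length is arbitrarily small). By countable subadditivity m*(I) <= m*(I cap Q) + m*(I \ Q), hence m*(I \ Q) >= m(I) = 1/2. The reverse inequality m*(I \ Q) <= m*(I) = 1/2 is trivial since (I \ Q) is a subset of I. Therefore m*(I \ Q) = 1/2.

1/2


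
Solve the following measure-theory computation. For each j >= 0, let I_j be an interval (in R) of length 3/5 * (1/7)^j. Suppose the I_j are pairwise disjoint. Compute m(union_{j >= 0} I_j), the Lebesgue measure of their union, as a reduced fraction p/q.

By countable additivity of the Lebesgue measure on pairwise disjoint measurable sets,
  m(union_{j >= 0} I_j) = sum_{j >= 0} m(I_j) = sum_{j >= 0} a * r^j,
  with a = 3/5 and r = 1/7.
Since 0 < r = 1/7 < 1, the geometric series converges:
  sum_{j >= 0} a * r^j = a / (1 - r).
  = 3/5 / (1 - 1/7)
  = 3/5 / (6/7)
  = 7/10.

7/10


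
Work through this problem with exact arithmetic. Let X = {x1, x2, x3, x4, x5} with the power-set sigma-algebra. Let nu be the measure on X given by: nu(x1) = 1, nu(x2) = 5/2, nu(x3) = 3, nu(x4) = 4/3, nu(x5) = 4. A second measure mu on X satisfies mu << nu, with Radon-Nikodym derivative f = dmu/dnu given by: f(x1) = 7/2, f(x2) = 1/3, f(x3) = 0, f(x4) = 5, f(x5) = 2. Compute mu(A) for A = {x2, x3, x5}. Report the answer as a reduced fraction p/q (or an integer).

By the defining property of the Radon-Nikodym derivative, for every measurable set A,
  mu(A) = integral_A f dnu.
Since nu is a discrete measure concentrated on the atoms of X, the integral over A reduces to the sum
  mu(A) = sum_{x in A} f(x) * nu({x}).
Computing each term:
  x2: f(x2) * nu(x2) = 1/3 * 5/2 = 5/6.
  x3: f(x3) * nu(x3) = 0 * 3 = 0.
  x5: f(x5) * nu(x5) = 2 * 4 = 8.
Summing: mu(A) = 5/6 + 0 + 8 = 53/6.

53/6


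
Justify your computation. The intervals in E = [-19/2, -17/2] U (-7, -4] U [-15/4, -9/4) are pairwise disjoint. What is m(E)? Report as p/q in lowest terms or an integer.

For pairwise disjoint intervals, m(union_i I_i) = sum_i m(I_i),
and m is invariant under swapping open/closed endpoints (single points have measure 0).
So m(E) = sum_i (b_i - a_i).
  I_1 has length -17/2 - (-19/2) = 1.
  I_2 has length -4 - (-7) = 3.
  I_3 has length -9/4 - (-15/4) = 3/2.
Summing:
  m(E) = 1 + 3 + 3/2 = 11/2.

11/2


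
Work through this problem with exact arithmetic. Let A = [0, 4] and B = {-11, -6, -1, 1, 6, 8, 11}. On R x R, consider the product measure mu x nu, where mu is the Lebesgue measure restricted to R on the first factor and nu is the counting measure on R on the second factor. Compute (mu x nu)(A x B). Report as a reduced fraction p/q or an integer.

For a measurable rectangle A x B, the product measure satisfies
  (mu x nu)(A x B) = mu(A) * nu(B).
  mu(A) = 4.
  nu(B) = 7.
  (mu x nu)(A x B) = 4 * 7 = 28.

28


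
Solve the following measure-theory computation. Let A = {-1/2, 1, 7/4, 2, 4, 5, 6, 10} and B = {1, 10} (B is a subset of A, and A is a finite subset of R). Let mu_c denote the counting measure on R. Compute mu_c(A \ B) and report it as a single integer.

Counting measure assigns mu_c(E) = |E| (number of elements) when E is finite. For B subset A, A \ B is the set of elements of A not in B, so |A \ B| = |A| - |B|.
|A| = 8, |B| = 2, so mu_c(A \ B) = 8 - 2 = 6.

6


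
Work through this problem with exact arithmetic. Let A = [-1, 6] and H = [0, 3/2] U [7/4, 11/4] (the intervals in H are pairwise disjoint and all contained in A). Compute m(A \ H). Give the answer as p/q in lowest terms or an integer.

The ambient interval has length m(A) = 6 - (-1) = 7.
Since the holes are disjoint and sit inside A, by finite additivity
  m(H) = sum_i (b_i - a_i), and m(A \ H) = m(A) - m(H).
Computing the hole measures:
  m(H_1) = 3/2 - 0 = 3/2.
  m(H_2) = 11/4 - 7/4 = 1.
Summed: m(H) = 3/2 + 1 = 5/2.
So m(A \ H) = 7 - 5/2 = 9/2.

9/2


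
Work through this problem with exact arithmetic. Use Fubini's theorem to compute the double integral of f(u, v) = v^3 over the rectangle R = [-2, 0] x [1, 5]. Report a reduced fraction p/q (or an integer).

f(u, v) is a tensor product of a function of u and a function of v, and both factors are bounded continuous (hence Lebesgue integrable) on the rectangle, so Fubini's theorem applies:
  integral_R f d(m x m) = (integral_a1^b1 1 du) * (integral_a2^b2 v^3 dv).
Inner integral in u: integral_{-2}^{0} 1 du = (0^1 - (-2)^1)/1
  = 2.
Inner integral in v: integral_{1}^{5} v^3 dv = (5^4 - 1^4)/4
  = 156.
Product: (2) * (156) = 312.

312


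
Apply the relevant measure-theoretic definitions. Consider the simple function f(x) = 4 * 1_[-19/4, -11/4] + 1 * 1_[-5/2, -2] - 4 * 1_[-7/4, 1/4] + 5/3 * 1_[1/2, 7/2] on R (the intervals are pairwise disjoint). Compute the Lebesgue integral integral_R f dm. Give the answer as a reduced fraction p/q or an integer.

For a simple function f = sum_i c_i * 1_{A_i} with disjoint A_i,
  integral f dm = sum_i c_i * m(A_i).
Lengths of the A_i:
  m(A_1) = -11/4 - (-19/4) = 2.
  m(A_2) = -2 - (-5/2) = 1/2.
  m(A_3) = 1/4 - (-7/4) = 2.
  m(A_4) = 7/2 - 1/2 = 3.
Contributions c_i * m(A_i):
  (4) * (2) = 8.
  (1) * (1/2) = 1/2.
  (-4) * (2) = -8.
  (5/3) * (3) = 5.
Total: 8 + 1/2 - 8 + 5 = 11/2.

11/2


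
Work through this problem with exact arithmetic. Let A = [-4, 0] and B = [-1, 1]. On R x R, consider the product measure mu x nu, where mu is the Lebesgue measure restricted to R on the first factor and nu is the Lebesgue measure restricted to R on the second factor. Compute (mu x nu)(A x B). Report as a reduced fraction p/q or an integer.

For a measurable rectangle A x B, the product measure satisfies
  (mu x nu)(A x B) = mu(A) * nu(B).
  mu(A) = 4.
  nu(B) = 2.
  (mu x nu)(A x B) = 4 * 2 = 8.

8


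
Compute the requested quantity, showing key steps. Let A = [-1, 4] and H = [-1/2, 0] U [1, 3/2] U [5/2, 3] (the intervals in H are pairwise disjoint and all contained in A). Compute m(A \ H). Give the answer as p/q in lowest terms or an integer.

The ambient interval has length m(A) = 4 - (-1) = 5.
Since the holes are disjoint and sit inside A, by finite additivity
  m(H) = sum_i (b_i - a_i), and m(A \ H) = m(A) - m(H).
Computing the hole measures:
  m(H_1) = 0 - (-1/2) = 1/2.
  m(H_2) = 3/2 - 1 = 1/2.
  m(H_3) = 3 - 5/2 = 1/2.
Summed: m(H) = 1/2 + 1/2 + 1/2 = 3/2.
So m(A \ H) = 5 - 3/2 = 7/2.

7/2


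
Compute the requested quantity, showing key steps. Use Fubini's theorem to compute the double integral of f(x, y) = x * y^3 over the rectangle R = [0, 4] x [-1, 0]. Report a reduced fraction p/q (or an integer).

f(x, y) is a tensor product of a function of x and a function of y, and both factors are bounded continuous (hence Lebesgue integrable) on the rectangle, so Fubini's theorem applies:
  integral_R f d(m x m) = (integral_a1^b1 x dx) * (integral_a2^b2 y^3 dy).
Inner integral in x: integral_{0}^{4} x dx = (4^2 - 0^2)/2
  = 8.
Inner integral in y: integral_{-1}^{0} y^3 dy = (0^4 - (-1)^4)/4
  = -1/4.
Product: (8) * (-1/4) = -2.

-2


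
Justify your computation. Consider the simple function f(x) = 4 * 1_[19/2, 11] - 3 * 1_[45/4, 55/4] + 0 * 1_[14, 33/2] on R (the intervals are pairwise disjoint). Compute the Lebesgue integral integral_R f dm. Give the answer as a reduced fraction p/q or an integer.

For a simple function f = sum_i c_i * 1_{A_i} with disjoint A_i,
  integral f dm = sum_i c_i * m(A_i).
Lengths of the A_i:
  m(A_1) = 11 - 19/2 = 3/2.
  m(A_2) = 55/4 - 45/4 = 5/2.
  m(A_3) = 33/2 - 14 = 5/2.
Contributions c_i * m(A_i):
  (4) * (3/2) = 6.
  (-3) * (5/2) = -15/2.
  (0) * (5/2) = 0.
Total: 6 - 15/2 + 0 = -3/2.

-3/2


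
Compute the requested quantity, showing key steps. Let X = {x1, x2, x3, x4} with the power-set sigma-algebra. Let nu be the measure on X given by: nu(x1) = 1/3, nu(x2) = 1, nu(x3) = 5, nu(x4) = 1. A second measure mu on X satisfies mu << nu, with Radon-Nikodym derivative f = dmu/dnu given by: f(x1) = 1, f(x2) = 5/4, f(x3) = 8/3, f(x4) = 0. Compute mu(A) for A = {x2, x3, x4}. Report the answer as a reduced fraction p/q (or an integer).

By the defining property of the Radon-Nikodym derivative, for every measurable set A,
  mu(A) = integral_A f dnu.
Since nu is a discrete measure concentrated on the atoms of X, the integral over A reduces to the sum
  mu(A) = sum_{x in A} f(x) * nu({x}).
Computing each term:
  x2: f(x2) * nu(x2) = 5/4 * 1 = 5/4.
  x3: f(x3) * nu(x3) = 8/3 * 5 = 40/3.
  x4: f(x4) * nu(x4) = 0 * 1 = 0.
Summing: mu(A) = 5/4 + 40/3 + 0 = 175/12.

175/12


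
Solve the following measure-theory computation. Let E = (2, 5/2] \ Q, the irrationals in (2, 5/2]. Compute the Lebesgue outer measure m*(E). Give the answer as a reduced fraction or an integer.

The interval I = (2, 5/2] has m(I) = 5/2 - 2 = 1/2 (endpoints are measure-zero, so open/closed/half-open agree). Write I = (I cap Q) u (I \ Q). The rationals in I are countable, so m*(I cap Q) = 0 (cover each rational by intervals whose total length is arbitrarily small). By countable subadditivity m*(I) <= m*(I cap Q) + m*(I \ Q), hence m*(I \ Q) >= m(I) = 1/2. The reverse inequality m*(I \ Q) <= m*(I) = 1/2 is trivial since (I \ Q) is a subset of I. Therefore m*(I \ Q) = 1/2.

1/2


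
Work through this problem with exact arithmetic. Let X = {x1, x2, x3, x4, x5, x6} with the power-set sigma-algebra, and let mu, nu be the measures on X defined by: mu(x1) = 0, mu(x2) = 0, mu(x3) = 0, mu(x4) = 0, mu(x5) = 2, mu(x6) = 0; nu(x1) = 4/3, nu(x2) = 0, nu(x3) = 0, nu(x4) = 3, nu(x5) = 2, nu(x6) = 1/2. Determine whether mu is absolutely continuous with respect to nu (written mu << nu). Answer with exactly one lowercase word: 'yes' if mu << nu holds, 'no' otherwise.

mu << nu means: every nu-null measurable set is also mu-null; equivalently, for every atom x, if nu({x}) = 0 then mu({x}) = 0.
Checking each atom:
  x1: nu = 4/3 > 0 -> no constraint.
  x2: nu = 0, mu = 0 -> consistent with mu << nu.
  x3: nu = 0, mu = 0 -> consistent with mu << nu.
  x4: nu = 3 > 0 -> no constraint.
  x5: nu = 2 > 0 -> no constraint.
  x6: nu = 1/2 > 0 -> no constraint.
No atom violates the condition. Therefore mu << nu.

yes


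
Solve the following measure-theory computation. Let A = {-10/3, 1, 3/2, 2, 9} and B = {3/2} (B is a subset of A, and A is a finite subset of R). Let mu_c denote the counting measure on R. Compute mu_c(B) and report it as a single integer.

Counting measure assigns mu_c(E) = |E| (number of elements) when E is finite.
B has 1 element(s), so mu_c(B) = 1.

1


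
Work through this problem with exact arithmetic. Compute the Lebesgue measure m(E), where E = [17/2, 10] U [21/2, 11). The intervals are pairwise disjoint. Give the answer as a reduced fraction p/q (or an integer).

For pairwise disjoint intervals, m(union_i I_i) = sum_i m(I_i),
and m is invariant under swapping open/closed endpoints (single points have measure 0).
So m(E) = sum_i (b_i - a_i).
  I_1 has length 10 - 17/2 = 3/2.
  I_2 has length 11 - 21/2 = 1/2.
Summing:
  m(E) = 3/2 + 1/2 = 2.

2


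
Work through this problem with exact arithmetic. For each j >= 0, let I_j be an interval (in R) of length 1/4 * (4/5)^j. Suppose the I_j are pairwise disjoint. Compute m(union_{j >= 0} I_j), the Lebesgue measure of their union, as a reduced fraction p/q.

By countable additivity of the Lebesgue measure on pairwise disjoint measurable sets,
  m(union_{j >= 0} I_j) = sum_{j >= 0} m(I_j) = sum_{j >= 0} a * r^j,
  with a = 1/4 and r = 4/5.
Since 0 < r = 4/5 < 1, the geometric series converges:
  sum_{j >= 0} a * r^j = a / (1 - r).
  = 1/4 / (1 - 4/5)
  = 1/4 / (1/5)
  = 5/4.

5/4


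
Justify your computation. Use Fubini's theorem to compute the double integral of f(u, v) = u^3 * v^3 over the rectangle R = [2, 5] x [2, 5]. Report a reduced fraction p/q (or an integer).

f(u, v) is a tensor product of a function of u and a function of v, and both factors are bounded continuous (hence Lebesgue integrable) on the rectangle, so Fubini's theorem applies:
  integral_R f d(m x m) = (integral_a1^b1 u^3 du) * (integral_a2^b2 v^3 dv).
Inner integral in u: integral_{2}^{5} u^3 du = (5^4 - 2^4)/4
  = 609/4.
Inner integral in v: integral_{2}^{5} v^3 dv = (5^4 - 2^4)/4
  = 609/4.
Product: (609/4) * (609/4) = 370881/16.

370881/16


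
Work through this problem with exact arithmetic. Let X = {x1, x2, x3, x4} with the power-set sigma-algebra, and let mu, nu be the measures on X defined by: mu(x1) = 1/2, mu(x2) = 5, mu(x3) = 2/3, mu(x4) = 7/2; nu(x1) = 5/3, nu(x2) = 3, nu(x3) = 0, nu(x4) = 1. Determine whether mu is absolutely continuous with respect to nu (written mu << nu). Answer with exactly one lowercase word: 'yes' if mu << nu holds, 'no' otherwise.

mu << nu means: every nu-null measurable set is also mu-null; equivalently, for every atom x, if nu({x}) = 0 then mu({x}) = 0.
Checking each atom:
  x1: nu = 5/3 > 0 -> no constraint.
  x2: nu = 3 > 0 -> no constraint.
  x3: nu = 0, mu = 2/3 > 0 -> violates mu << nu.
  x4: nu = 1 > 0 -> no constraint.
The atom(s) x3 violate the condition (nu = 0 but mu > 0). Therefore mu is NOT absolutely continuous w.r.t. nu.

no


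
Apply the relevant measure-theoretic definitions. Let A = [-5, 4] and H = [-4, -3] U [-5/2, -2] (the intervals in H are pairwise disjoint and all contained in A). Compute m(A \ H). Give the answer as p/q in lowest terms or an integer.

The ambient interval has length m(A) = 4 - (-5) = 9.
Since the holes are disjoint and sit inside A, by finite additivity
  m(H) = sum_i (b_i - a_i), and m(A \ H) = m(A) - m(H).
Computing the hole measures:
  m(H_1) = -3 - (-4) = 1.
  m(H_2) = -2 - (-5/2) = 1/2.
Summed: m(H) = 1 + 1/2 = 3/2.
So m(A \ H) = 9 - 3/2 = 15/2.

15/2


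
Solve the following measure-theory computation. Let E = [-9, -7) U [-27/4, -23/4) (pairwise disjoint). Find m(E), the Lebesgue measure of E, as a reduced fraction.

For pairwise disjoint intervals, m(union_i I_i) = sum_i m(I_i),
and m is invariant under swapping open/closed endpoints (single points have measure 0).
So m(E) = sum_i (b_i - a_i).
  I_1 has length -7 - (-9) = 2.
  I_2 has length -23/4 - (-27/4) = 1.
Summing:
  m(E) = 2 + 1 = 3.

3


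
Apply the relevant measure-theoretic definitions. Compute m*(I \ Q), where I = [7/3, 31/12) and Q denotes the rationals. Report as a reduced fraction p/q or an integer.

The interval I = [7/3, 31/12) has m(I) = 31/12 - 7/3 = 1/4 (endpoints are measure-zero, so open/closed/half-open agree). Write I = (I cap Q) u (I \ Q). The rationals in I are countable, so m*(I cap Q) = 0 (cover each rational by intervals whose total length is arbitrarily small). By countable subadditivity m*(I) <= m*(I cap Q) + m*(I \ Q), hence m*(I \ Q) >= m(I) = 1/4. The reverse inequality m*(I \ Q) <= m*(I) = 1/4 is trivial since (I \ Q) is a subset of I. Therefore m*(I \ Q) = 1/4.

1/4


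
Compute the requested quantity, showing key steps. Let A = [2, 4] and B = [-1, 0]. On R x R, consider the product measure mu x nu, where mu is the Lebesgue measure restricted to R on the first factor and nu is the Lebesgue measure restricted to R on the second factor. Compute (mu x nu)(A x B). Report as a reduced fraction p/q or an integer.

For a measurable rectangle A x B, the product measure satisfies
  (mu x nu)(A x B) = mu(A) * nu(B).
  mu(A) = 2.
  nu(B) = 1.
  (mu x nu)(A x B) = 2 * 1 = 2.

2


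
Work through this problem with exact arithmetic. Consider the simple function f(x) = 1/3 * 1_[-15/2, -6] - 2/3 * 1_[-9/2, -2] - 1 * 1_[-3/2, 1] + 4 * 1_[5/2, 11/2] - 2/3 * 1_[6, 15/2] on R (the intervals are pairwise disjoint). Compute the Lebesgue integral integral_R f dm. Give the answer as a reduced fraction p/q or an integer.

For a simple function f = sum_i c_i * 1_{A_i} with disjoint A_i,
  integral f dm = sum_i c_i * m(A_i).
Lengths of the A_i:
  m(A_1) = -6 - (-15/2) = 3/2.
  m(A_2) = -2 - (-9/2) = 5/2.
  m(A_3) = 1 - (-3/2) = 5/2.
  m(A_4) = 11/2 - 5/2 = 3.
  m(A_5) = 15/2 - 6 = 3/2.
Contributions c_i * m(A_i):
  (1/3) * (3/2) = 1/2.
  (-2/3) * (5/2) = -5/3.
  (-1) * (5/2) = -5/2.
  (4) * (3) = 12.
  (-2/3) * (3/2) = -1.
Total: 1/2 - 5/3 - 5/2 + 12 - 1 = 22/3.

22/3


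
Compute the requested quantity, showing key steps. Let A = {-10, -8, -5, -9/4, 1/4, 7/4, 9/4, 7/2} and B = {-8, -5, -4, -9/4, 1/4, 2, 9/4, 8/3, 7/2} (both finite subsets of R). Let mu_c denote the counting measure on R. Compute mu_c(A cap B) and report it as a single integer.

Counting measure on a finite set equals cardinality. mu_c(A cap B) = |A cap B| (elements appearing in both).
Enumerating the elements of A that also lie in B gives 6 element(s).
So mu_c(A cap B) = 6.

6


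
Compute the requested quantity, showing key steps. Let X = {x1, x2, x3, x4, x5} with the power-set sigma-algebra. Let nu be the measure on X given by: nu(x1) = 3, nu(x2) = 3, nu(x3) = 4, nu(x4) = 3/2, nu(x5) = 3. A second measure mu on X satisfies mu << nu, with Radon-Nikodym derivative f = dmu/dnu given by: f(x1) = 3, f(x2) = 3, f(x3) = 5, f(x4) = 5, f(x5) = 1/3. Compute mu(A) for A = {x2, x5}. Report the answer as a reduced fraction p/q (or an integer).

By the defining property of the Radon-Nikodym derivative, for every measurable set A,
  mu(A) = integral_A f dnu.
Since nu is a discrete measure concentrated on the atoms of X, the integral over A reduces to the sum
  mu(A) = sum_{x in A} f(x) * nu({x}).
Computing each term:
  x2: f(x2) * nu(x2) = 3 * 3 = 9.
  x5: f(x5) * nu(x5) = 1/3 * 3 = 1.
Summing: mu(A) = 9 + 1 = 10.

10


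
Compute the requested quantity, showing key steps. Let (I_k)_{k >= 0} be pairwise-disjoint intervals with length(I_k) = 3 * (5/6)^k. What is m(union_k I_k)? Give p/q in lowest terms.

By countable additivity of the Lebesgue measure on pairwise disjoint measurable sets,
  m(union_{k >= 0} I_k) = sum_{k >= 0} m(I_k) = sum_{k >= 0} a * r^k,
  with a = 3 and r = 5/6.
Since 0 < r = 5/6 < 1, the geometric series converges:
  sum_{k >= 0} a * r^k = a / (1 - r).
  = 3 / (1 - 5/6)
  = 3 / (1/6)
  = 18.

18


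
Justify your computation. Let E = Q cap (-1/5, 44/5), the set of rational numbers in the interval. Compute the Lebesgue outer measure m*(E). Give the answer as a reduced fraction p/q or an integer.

Q cap (-1/5, 44/5) is countable; list its elements as q_1, q_2, ... . Fix eps > 0 and cover the k-th point by an interval of length eps * 2^(-k). The cover has total length eps * sum_{k>=1} 2^(-k) = eps, so by definition of outer measure m*(Q cap (-1/5, 44/5)) <= eps. Since eps was arbitrary and m* >= 0, the outer measure is 0.

0


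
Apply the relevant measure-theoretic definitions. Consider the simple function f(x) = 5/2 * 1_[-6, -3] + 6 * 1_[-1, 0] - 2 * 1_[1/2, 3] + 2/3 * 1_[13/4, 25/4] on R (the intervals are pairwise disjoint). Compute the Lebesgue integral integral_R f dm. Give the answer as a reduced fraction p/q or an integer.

For a simple function f = sum_i c_i * 1_{A_i} with disjoint A_i,
  integral f dm = sum_i c_i * m(A_i).
Lengths of the A_i:
  m(A_1) = -3 - (-6) = 3.
  m(A_2) = 0 - (-1) = 1.
  m(A_3) = 3 - 1/2 = 5/2.
  m(A_4) = 25/4 - 13/4 = 3.
Contributions c_i * m(A_i):
  (5/2) * (3) = 15/2.
  (6) * (1) = 6.
  (-2) * (5/2) = -5.
  (2/3) * (3) = 2.
Total: 15/2 + 6 - 5 + 2 = 21/2.

21/2


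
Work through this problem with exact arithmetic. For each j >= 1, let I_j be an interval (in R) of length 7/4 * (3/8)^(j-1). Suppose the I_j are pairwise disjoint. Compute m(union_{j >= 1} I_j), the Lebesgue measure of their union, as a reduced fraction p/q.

By countable additivity of the Lebesgue measure on pairwise disjoint measurable sets,
  m(union_{j >= 1} I_j) = sum_{j >= 1} m(I_j) = sum_{j >= 1} a * r^(j-1),
  with a = 7/4 and r = 3/8.
Since 0 < r = 3/8 < 1, the geometric series converges:
  sum_{j >= 1} a * r^(j-1) = a / (1 - r).
  = 7/4 / (1 - 3/8)
  = 7/4 / (5/8)
  = 14/5.

14/5


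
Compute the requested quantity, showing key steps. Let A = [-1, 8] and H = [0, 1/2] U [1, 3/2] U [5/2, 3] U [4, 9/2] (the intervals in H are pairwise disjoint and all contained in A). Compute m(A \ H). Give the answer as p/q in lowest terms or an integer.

The ambient interval has length m(A) = 8 - (-1) = 9.
Since the holes are disjoint and sit inside A, by finite additivity
  m(H) = sum_i (b_i - a_i), and m(A \ H) = m(A) - m(H).
Computing the hole measures:
  m(H_1) = 1/2 - 0 = 1/2.
  m(H_2) = 3/2 - 1 = 1/2.
  m(H_3) = 3 - 5/2 = 1/2.
  m(H_4) = 9/2 - 4 = 1/2.
Summed: m(H) = 1/2 + 1/2 + 1/2 + 1/2 = 2.
So m(A \ H) = 9 - 2 = 7.

7


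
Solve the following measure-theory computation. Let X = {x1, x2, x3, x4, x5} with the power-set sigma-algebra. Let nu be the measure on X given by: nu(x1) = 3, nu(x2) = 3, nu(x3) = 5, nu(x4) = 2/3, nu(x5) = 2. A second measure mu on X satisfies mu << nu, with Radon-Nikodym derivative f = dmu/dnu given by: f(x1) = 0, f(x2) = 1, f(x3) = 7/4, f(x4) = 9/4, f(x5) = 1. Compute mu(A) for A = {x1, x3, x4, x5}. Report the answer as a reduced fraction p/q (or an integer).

By the defining property of the Radon-Nikodym derivative, for every measurable set A,
  mu(A) = integral_A f dnu.
Since nu is a discrete measure concentrated on the atoms of X, the integral over A reduces to the sum
  mu(A) = sum_{x in A} f(x) * nu({x}).
Computing each term:
  x1: f(x1) * nu(x1) = 0 * 3 = 0.
  x3: f(x3) * nu(x3) = 7/4 * 5 = 35/4.
  x4: f(x4) * nu(x4) = 9/4 * 2/3 = 3/2.
  x5: f(x5) * nu(x5) = 1 * 2 = 2.
Summing: mu(A) = 0 + 35/4 + 3/2 + 2 = 49/4.

49/4
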